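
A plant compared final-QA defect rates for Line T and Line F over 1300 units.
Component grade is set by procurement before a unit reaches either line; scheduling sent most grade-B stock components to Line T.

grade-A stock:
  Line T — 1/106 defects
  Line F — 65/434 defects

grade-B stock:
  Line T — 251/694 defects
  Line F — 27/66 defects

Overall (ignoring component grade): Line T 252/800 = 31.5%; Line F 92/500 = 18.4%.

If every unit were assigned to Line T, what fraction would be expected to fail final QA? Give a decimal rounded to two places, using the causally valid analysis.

Line T is lower inside every component grade stratum but Line F is lower in aggregate. Whether to stratify depends on how component grade relates to the line.
Since component grade is a pre-existing factor (not a product of the line) and it affects the outcome on its own, it is a confounder. The stratified rates, not the pooled rate, identify the causal effect.
Standardising Line T to the population component grade mix: 0.415·1/106 + 0.585·251/694 = 0.215.

0.22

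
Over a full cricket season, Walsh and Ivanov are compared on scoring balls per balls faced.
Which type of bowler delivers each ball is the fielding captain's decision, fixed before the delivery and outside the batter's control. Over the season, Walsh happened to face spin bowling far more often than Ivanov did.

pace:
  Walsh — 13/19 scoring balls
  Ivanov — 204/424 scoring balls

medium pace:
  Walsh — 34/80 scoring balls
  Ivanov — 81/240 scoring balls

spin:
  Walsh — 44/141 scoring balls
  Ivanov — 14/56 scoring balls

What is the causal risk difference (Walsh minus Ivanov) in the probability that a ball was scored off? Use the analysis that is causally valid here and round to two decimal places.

+0.14

Bowling type satisfies the back-door criterion: it is not a descendant of the player, and it blocks the spurious path from player to outcome. Adjusting for it (i.e., using the within-bowling type rates) gives the causal effect.
Adjusting over the population distribution of bowling type: 0.461·(0.684−0.481) + 0.333·(0.425−0.338) + 0.205·(0.312−0.250) = +0.136.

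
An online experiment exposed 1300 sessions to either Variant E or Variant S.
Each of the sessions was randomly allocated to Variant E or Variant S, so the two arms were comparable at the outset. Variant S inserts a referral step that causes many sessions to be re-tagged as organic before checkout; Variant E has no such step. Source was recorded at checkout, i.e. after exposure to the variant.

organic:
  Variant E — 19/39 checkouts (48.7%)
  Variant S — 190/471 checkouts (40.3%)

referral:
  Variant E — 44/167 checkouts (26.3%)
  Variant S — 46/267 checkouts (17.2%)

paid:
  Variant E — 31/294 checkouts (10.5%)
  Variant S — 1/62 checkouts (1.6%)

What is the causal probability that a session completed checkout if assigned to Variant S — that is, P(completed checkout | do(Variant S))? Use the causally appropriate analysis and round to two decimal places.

0.30

The stratified and pooled comparisons disagree (Variant E wins within each traffic source; Variant S wins overall), so the answer turns on the causal role of traffic source.
Traffic source here is a post-treatment variable shaped by the variant; conditioning on it would introduce bias rather than remove it. The overall comparison is the causal one.
So P(outcome | do(Variant S)) is just the pooled rate for Variant S: 237/800 = 0.296.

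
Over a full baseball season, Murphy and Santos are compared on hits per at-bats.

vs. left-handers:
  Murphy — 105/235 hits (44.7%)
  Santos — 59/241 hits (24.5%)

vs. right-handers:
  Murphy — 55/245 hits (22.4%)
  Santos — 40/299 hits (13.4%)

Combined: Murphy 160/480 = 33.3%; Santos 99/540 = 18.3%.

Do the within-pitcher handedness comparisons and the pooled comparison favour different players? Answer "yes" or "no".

Within each pitcher handedness level (vs. left-handers 44.7% vs 24.5%; vs. right-handers 22.4% vs 13.4%), Murphy has the higher rate every time. Pooled: 33.3% vs 18.3% — Murphy has the higher rate overall. They agree.

no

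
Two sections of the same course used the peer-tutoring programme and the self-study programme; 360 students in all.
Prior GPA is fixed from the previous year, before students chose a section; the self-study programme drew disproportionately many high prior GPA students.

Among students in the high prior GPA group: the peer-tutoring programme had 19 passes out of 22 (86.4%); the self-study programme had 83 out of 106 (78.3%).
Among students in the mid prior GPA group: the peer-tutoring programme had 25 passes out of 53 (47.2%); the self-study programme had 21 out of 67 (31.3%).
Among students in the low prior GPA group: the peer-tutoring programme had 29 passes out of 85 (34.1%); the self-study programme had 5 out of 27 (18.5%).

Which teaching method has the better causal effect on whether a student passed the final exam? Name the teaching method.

the peer-tutoring programme is higher inside every prior GPA band stratum but the self-study programme is higher in aggregate. Whether to stratify depends on how prior GPA band relates to the teaching method.
The imbalance in prior GPA band arose from how students were allocated, not from anything the teaching method did; and prior GPA band independently affects the outcome. The pooled gap is confounded — condition on prior GPA band.
Within each level — high prior GPA: 86.4% vs 78.3%; mid prior GPA: 47.2% vs 31.3%; low prior GPA: 34.1% vs 18.5% — the peer-tutoring programme is higher every time.

the peer-tutoring programme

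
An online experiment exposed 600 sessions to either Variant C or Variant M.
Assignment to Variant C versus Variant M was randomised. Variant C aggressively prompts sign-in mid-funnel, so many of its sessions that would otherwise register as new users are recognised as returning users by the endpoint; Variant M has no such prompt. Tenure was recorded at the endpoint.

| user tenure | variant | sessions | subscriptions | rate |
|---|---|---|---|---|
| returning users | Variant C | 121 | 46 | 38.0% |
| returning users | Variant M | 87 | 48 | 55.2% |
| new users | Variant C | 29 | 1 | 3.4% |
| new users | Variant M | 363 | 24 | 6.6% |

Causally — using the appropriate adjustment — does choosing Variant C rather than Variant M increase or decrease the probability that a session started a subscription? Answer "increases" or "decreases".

increases

Variant M is higher inside every user tenure stratum but Variant C is higher in aggregate. Whether to stratify depends on how user tenure relates to the variant.
User tenure here is a post-treatment variable shaped by the variant; conditioning on it would introduce bias rather than remove it. The overall comparison is the causal one.
Pooled: Variant C 31.3% vs Variant M 16.0%; Variant C is higher overall.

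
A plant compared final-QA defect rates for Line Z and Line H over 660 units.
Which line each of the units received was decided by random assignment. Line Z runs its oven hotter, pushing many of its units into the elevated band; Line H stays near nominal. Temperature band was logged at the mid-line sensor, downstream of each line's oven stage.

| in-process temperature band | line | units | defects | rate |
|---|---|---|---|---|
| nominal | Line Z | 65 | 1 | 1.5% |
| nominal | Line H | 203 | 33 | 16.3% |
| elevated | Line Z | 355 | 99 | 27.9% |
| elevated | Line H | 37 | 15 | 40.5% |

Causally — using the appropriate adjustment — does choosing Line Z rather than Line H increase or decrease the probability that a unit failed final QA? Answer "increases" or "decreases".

In-process temperature band lies on the pathway line → in-process temperature band → outcome, so adjusting for it blocks the indirect effect. For the total causal effect of line, use the unadjusted pooled rates.
Pooled: Line Z 23.8% vs Line H 20.0%; Line H is lower overall.

increases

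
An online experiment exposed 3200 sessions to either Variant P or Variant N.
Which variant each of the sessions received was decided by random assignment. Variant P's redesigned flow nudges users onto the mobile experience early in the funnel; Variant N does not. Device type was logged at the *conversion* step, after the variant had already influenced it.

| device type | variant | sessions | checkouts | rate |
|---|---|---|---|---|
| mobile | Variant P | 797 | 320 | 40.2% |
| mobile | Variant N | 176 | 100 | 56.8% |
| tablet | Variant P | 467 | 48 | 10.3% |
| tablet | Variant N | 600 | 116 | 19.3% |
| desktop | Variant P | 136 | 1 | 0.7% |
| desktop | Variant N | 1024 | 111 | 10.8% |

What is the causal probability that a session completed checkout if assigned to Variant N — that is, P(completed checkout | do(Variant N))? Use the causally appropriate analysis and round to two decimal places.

0.18

The stratified and pooled comparisons disagree (Variant N wins within each device type; Variant P wins overall), so the answer turns on the causal role of device type.
Device type here is a post-treatment variable shaped by the variant; conditioning on it would introduce bias rather than remove it. The overall comparison is the causal one.
So P(outcome | do(Variant N)) is just the pooled rate for Variant N: 327/1800 = 0.182.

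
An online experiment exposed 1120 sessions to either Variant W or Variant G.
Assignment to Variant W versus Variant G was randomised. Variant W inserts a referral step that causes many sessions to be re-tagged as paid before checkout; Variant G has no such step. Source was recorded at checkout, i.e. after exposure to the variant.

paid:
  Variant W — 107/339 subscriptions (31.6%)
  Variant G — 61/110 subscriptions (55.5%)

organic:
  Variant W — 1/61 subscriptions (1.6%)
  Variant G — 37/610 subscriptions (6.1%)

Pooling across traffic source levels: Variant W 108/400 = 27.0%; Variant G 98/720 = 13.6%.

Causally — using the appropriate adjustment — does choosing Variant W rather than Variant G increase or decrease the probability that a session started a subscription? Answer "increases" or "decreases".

Traffic source is downstream of the variant. One should not condition on a consequence of treatment, so the overall rates are the right comparison.
Pooled: Variant W 27.0% vs Variant G 13.6%; Variant W is higher overall.

increases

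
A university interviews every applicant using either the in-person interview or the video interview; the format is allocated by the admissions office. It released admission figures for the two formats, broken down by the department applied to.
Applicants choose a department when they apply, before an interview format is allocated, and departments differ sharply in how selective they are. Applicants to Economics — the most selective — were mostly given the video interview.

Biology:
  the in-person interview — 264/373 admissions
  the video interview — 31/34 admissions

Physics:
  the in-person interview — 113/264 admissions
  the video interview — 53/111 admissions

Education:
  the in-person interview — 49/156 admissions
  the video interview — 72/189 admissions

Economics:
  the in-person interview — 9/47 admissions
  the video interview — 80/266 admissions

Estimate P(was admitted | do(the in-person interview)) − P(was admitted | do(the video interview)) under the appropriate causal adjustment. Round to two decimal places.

The stratified and pooled comparisons disagree (the video interview wins within each department; the in-person interview wins overall), so the answer turns on the causal role of department.
Here department is a common cause — it drives both which interview format a case falls under and the outcome. The crude comparison mixes populations; the stratum-specific rates are the causally relevant ones.
Adjusting over the population distribution of department: 0.283·(0.708−0.912) + 0.260·(0.428−0.477) + 0.240·(0.314−0.381) + 0.217·(0.191−0.301) = -0.110.

-0.11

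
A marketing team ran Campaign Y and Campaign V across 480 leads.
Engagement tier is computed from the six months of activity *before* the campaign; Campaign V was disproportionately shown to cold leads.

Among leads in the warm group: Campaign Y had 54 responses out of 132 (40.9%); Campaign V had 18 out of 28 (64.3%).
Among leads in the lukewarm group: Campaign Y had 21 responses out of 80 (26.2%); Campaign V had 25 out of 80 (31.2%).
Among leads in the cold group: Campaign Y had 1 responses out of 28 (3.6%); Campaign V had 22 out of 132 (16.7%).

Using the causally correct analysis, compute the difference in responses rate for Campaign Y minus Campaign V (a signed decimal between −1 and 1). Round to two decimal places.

-0.14

Engagement tier satisfies the back-door criterion: it is not a descendant of the campaign, and it blocks the spurious path from campaign to outcome. Adjusting for it (i.e., using the within-engagement tier rates) gives the causal effect.
Adjusting over the population distribution of engagement tier: 0.333·(0.409−0.643) + 0.333·(0.263−0.312) + 0.333·(0.036−0.167) = -0.138.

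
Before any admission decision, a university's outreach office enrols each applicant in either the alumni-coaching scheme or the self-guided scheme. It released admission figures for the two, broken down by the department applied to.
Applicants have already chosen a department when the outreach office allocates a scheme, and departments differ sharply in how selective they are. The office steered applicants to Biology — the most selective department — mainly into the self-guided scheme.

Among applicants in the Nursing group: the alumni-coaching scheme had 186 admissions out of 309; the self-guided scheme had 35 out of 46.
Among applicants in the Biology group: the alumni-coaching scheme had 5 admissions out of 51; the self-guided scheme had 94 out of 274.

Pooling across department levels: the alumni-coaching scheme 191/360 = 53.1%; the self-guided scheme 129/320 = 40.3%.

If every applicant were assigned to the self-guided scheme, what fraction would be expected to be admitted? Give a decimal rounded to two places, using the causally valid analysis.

0.56

The stratified and pooled comparisons disagree (the self-guided scheme wins within each department; the alumni-coaching scheme wins overall), so the answer turns on the causal role of department.
Department satisfies the back-door criterion: it is not a descendant of the outreach scheme, and it blocks the spurious path from outreach scheme to outcome. Adjusting for it (i.e., using the within-department rates) gives the causal effect.
Standardising the self-guided scheme to the population department mix: 0.522·35/46 + 0.478·94/274 = 0.561.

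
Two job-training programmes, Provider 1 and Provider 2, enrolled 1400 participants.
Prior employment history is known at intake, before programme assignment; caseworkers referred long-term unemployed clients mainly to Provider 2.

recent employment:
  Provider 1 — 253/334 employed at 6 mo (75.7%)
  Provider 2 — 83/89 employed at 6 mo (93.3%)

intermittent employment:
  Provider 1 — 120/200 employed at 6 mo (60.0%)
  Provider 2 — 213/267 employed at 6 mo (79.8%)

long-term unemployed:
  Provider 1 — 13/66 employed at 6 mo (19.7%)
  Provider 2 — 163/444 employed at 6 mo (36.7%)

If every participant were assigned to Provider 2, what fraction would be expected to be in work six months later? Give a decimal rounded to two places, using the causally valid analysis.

0.68

Since prior employment history is a pre-existing factor (not a product of the programme) and it affects the outcome on its own, it is a confounder. The stratified rates, not the pooled rate, identify the causal effect.
Standardising Provider 2 to the population prior employment history mix: 0.302·83/89 + 0.334·213/267 + 0.364·163/444 = 0.682.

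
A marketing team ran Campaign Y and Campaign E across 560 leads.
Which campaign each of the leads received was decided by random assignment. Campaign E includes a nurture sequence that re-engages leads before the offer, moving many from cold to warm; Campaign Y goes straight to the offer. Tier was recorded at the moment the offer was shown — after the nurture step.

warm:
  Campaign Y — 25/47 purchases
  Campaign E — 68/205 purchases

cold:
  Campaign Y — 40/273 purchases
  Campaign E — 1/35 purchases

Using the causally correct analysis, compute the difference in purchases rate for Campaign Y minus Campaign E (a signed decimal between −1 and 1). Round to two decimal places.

-0.08

Engagement tier here is a post-treatment variable shaped by the campaign; conditioning on it would introduce bias rather than remove it. The overall comparison is the causal one.
The causal difference is the pooled difference: 0.203 − 0.287 = -0.084.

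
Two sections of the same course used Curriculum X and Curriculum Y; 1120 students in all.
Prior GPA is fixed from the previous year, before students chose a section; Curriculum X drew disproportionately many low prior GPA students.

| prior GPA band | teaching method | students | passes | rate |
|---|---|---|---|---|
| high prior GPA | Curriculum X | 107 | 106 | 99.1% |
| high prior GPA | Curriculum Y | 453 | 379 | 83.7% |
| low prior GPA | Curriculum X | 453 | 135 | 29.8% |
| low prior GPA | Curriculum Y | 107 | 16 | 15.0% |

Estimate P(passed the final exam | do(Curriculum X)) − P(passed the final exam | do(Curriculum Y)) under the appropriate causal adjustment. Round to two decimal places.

+0.15

Prior GPA band is set before the teaching method has any effect — it is not caused by the teaching method — and it independently drives the outcome. That makes it a confounder, so the causal comparison is within prior GPA band levels.
Adjusting over the population distribution of prior GPA band: 0.500·(0.991−0.837) + 0.500·(0.298−0.150) = +0.151.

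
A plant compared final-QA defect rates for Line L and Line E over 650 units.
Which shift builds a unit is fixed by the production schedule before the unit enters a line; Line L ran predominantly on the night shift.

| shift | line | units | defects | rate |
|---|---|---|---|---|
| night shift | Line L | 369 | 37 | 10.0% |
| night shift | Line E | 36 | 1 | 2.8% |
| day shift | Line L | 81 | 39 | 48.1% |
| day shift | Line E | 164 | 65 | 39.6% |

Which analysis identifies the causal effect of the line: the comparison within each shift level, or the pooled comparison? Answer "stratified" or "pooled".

stratified

Here shift is a common cause — it drives both which line a case falls under and the outcome. The crude comparison mixes populations; the stratum-specific rates are the causally relevant ones.
Within each level — night shift: 10.0% vs 2.8%; day shift: 48.1% vs 39.6% — Line E is lower every time.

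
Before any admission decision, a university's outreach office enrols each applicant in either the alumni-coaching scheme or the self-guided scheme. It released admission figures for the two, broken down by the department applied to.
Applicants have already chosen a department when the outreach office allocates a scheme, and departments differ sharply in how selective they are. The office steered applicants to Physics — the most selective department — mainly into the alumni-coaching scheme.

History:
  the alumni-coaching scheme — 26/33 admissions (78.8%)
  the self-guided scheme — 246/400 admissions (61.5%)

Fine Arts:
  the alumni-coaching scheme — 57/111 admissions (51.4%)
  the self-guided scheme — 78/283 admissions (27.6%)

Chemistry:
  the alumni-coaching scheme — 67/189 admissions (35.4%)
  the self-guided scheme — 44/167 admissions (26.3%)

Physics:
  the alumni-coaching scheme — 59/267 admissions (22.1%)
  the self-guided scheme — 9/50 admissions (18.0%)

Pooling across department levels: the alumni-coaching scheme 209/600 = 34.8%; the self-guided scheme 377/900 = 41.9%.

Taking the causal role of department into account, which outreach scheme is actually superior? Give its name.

Within every department level the alumni-coaching scheme has the higher rate, yet pooled the self-guided scheme does — Simpson's reversal.
Department differs across outreach schemes for reasons unrelated to any effect of the outreach scheme itself, and it separately predicts the outcome — a classic confounder. We must compare within department levels.
Within each level — History: 78.8% vs 61.5%; Fine Arts: 51.4% vs 27.6%; Chemistry: 35.4% vs 26.3%; Physics: 22.1% vs 18.0% — the alumni-coaching scheme is higher every time.

the alumni-coaching scheme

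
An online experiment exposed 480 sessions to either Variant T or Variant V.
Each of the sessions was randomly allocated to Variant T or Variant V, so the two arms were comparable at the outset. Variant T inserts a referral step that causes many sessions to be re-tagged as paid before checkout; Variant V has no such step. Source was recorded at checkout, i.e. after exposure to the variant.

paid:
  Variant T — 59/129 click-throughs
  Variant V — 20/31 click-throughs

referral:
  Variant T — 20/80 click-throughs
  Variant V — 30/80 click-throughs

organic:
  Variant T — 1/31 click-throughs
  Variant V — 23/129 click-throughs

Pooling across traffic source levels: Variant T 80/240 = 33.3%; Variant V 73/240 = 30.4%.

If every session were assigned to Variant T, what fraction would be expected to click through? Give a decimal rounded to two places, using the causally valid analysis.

0.33

Traffic source is downstream of the variant. One should not condition on a consequence of treatment, so the overall rates are the right comparison.
So P(outcome | do(Variant T)) is just the pooled rate for Variant T: 80/240 = 0.333.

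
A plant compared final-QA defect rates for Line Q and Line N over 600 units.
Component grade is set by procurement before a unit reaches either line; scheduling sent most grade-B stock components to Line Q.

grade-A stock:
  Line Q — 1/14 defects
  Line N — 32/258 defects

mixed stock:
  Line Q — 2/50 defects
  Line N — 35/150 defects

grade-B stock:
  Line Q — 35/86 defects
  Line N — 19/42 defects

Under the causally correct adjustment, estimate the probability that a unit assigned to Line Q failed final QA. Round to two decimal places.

The component grade-specific comparison favours Line Q throughout, but the pooled figures favour Line N. The question is whether to condition on component grade.
The imbalance in component grade arose from how units were allocated, not from anything the line did; and component grade independently affects the outcome. The pooled gap is confounded — condition on component grade.
Standardising Line Q to the population component grade mix: 0.453·1/14 + 0.333·2/50 + 0.213·35/86 = 0.133.

0.13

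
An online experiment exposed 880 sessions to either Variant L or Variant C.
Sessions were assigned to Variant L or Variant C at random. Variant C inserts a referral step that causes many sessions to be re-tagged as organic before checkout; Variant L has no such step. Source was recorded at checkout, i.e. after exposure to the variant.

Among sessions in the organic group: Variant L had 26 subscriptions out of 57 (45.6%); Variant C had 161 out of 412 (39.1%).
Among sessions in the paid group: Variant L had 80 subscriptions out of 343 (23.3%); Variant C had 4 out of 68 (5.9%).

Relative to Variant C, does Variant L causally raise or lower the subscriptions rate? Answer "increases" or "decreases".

The stratified and pooled comparisons disagree (Variant L wins within each traffic source; Variant C wins overall), so the answer turns on the causal role of traffic source.
Traffic source is downstream of the variant. One should not condition on a consequence of treatment, so the overall rates are the right comparison.
Pooled: Variant L 26.5% vs Variant C 34.4%; Variant C is higher overall.

decreases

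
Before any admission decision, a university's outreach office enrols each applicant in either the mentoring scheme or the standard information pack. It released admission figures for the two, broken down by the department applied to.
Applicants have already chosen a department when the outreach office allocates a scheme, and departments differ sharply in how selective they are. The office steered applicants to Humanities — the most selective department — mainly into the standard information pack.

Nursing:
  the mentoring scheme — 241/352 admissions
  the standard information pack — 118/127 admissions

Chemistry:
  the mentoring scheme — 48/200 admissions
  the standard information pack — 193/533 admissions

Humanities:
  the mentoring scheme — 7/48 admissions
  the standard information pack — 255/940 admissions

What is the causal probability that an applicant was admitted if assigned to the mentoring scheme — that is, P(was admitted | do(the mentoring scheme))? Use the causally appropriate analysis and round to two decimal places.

0.29

The imbalance in department arose from how applicants were allocated, not from anything the outreach scheme did; and department independently affects the outcome. The pooled gap is confounded — condition on department.
Standardising the mentoring scheme to the population department mix: 0.218·241/352 + 0.333·48/200 + 0.449·7/48 = 0.295.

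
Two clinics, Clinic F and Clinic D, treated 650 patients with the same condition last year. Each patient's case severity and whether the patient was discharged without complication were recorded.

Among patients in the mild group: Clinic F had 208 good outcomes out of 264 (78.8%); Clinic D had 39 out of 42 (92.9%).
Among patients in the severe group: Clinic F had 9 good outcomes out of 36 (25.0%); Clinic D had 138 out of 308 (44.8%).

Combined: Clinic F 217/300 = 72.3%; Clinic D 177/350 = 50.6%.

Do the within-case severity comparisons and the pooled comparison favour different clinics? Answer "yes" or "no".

Within each case severity level (mild 78.8% vs 92.9%; severe 25.0% vs 44.8%), Clinic D has the higher rate every time. Pooled: 72.3% vs 50.6% — Clinic F has the higher rate overall. The two comparisons disagree.

yes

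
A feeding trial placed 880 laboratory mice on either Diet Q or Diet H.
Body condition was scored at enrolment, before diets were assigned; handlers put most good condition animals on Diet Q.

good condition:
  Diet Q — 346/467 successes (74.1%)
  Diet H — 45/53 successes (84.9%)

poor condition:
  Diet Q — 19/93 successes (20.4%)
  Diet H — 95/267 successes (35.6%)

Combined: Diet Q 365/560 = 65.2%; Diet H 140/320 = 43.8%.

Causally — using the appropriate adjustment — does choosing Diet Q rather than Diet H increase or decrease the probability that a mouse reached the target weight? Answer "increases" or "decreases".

decreases

The starting body condition-specific comparison favours Diet H throughout, but the pooled figures favour Diet Q. The question is whether to condition on starting body condition.
The imbalance in starting body condition arose from how laboratory mice were allocated, not from anything the diet did; and starting body condition independently affects the outcome. The pooled gap is confounded — condition on starting body condition.
Within each level — good condition: 74.1% vs 84.9%; poor condition: 20.4% vs 35.6% — Diet H is higher every time.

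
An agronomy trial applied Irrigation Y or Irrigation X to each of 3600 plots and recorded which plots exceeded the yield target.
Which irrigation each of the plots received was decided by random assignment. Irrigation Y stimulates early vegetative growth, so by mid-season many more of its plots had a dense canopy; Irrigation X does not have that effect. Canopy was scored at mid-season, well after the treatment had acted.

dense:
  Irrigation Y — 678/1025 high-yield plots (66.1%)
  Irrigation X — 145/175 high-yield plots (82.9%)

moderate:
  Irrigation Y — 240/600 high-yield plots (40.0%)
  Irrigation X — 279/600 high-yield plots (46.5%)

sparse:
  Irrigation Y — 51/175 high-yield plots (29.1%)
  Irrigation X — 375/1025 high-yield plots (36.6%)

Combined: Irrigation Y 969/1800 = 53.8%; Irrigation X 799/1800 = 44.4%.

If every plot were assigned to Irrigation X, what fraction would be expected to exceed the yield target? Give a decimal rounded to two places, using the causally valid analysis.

0.44

Within every mid-season canopy level Irrigation X has the higher rate, yet pooled Irrigation Y does — Simpson's reversal.
Mid-season canopy is downstream of the irrigation. One should not condition on a consequence of treatment, so the overall rates are the right comparison.
So P(outcome | do(Irrigation X)) is just the pooled rate for Irrigation X: 799/1800 = 0.444.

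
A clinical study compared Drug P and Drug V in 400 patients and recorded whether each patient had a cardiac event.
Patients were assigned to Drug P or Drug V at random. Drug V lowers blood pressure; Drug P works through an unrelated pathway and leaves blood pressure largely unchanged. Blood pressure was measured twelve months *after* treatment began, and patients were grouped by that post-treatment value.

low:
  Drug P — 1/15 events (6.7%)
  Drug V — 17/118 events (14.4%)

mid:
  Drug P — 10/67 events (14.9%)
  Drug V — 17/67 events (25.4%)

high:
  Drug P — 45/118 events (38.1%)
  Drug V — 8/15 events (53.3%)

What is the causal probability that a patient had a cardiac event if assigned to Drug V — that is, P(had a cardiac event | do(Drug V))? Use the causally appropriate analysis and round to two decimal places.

Within every blood pressure level Drug P has the lower rate, yet pooled Drug V does — Simpson's reversal.
Because the drug influences blood pressure, blood pressure is a post-treatment mediator, not a confounder. Stratifying on it would bias the estimate; the causal effect is the crude pooled difference.
So P(outcome | do(Drug V)) is just the pooled rate for Drug V: 42/200 = 0.210.

0.21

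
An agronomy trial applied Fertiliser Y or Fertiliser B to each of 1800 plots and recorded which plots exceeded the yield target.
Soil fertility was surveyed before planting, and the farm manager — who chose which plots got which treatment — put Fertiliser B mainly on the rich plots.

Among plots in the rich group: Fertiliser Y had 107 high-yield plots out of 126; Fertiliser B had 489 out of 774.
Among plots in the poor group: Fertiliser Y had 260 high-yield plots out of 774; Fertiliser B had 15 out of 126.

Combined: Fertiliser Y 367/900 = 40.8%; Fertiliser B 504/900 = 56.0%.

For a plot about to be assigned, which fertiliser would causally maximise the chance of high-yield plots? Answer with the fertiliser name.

Within every soil fertility level Fertiliser Y has the higher rate, yet pooled Fertiliser B does — Simpson's reversal.
Since soil fertility is a pre-existing factor (not a product of the fertiliser) and it affects the outcome on its own, it is a confounder. The stratified rates, not the pooled rate, identify the causal effect.
Within each level — rich: 84.9% vs 63.2%; poor: 33.6% vs 11.9% — Fertiliser Y is higher every time.

Fertiliser Y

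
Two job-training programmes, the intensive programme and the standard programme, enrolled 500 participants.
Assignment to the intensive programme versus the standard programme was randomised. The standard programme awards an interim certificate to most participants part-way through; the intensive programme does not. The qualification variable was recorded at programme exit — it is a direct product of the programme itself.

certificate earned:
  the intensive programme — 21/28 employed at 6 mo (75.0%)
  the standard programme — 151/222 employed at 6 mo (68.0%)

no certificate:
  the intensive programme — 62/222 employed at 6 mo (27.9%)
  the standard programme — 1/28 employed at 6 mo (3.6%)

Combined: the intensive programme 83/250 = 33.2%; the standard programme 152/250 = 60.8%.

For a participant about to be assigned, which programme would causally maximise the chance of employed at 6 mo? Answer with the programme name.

Qualification attained during the programme is downstream of the programme. One should not condition on a consequence of treatment, so the overall rates are the right comparison.
Pooled: the intensive programme 33.2% vs the standard programme 60.8%; the standard programme is higher overall.

the standard programme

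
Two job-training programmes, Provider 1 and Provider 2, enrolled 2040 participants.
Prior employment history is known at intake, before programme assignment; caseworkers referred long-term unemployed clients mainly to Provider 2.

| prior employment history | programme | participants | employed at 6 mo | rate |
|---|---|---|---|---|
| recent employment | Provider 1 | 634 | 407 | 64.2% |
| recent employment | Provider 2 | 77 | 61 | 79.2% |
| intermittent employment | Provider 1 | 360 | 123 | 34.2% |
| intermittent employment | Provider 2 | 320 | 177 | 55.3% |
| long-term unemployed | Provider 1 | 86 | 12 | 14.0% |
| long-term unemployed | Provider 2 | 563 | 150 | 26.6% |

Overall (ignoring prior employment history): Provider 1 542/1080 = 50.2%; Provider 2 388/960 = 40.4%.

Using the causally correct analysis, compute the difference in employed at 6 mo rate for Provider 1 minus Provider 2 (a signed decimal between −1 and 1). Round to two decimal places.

-0.16

Provider 2 is higher inside every prior employment history stratum but Provider 1 is higher in aggregate. Whether to stratify depends on how prior employment history relates to the programme.
The imbalance in prior employment history arose from how participants were allocated, not from anything the programme did; and prior employment history independently affects the outcome. The pooled gap is confounded — condition on prior employment history.
Adjusting over the population distribution of prior employment history: 0.349·(0.642−0.792) + 0.333·(0.342−0.553) + 0.318·(0.140−0.266) = -0.163.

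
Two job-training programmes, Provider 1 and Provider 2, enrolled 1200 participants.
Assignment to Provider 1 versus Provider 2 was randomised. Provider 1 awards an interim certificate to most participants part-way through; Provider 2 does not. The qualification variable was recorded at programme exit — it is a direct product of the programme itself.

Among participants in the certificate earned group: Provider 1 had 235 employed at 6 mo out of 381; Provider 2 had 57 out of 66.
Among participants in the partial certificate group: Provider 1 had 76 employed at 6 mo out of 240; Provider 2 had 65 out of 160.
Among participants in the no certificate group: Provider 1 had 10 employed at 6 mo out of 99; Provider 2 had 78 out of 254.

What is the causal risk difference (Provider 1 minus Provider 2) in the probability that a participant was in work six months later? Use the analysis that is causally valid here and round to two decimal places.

+0.03

Qualification attained during the programme here is a post-treatment variable shaped by the programme; conditioning on it would introduce bias rather than remove it. The overall comparison is the causal one.
The causal difference is the pooled difference: 0.446 − 0.417 = +0.029.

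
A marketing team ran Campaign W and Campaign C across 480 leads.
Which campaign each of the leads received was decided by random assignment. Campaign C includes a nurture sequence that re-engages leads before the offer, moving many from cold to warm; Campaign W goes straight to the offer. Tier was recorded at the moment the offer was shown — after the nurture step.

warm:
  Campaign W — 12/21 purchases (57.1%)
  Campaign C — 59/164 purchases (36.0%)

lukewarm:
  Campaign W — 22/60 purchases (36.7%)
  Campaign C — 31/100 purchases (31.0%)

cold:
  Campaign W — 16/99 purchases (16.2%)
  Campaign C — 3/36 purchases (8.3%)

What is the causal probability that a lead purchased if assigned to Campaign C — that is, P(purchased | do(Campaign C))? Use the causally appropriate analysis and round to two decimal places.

0.31

The distribution of engagement tier is itself part of what the campaign does — it is an intermediate outcome. Holding it fixed would remove that part of the effect; the total effect is the pooled difference.
So P(outcome | do(Campaign C)) is just the pooled rate for Campaign C: 93/300 = 0.310.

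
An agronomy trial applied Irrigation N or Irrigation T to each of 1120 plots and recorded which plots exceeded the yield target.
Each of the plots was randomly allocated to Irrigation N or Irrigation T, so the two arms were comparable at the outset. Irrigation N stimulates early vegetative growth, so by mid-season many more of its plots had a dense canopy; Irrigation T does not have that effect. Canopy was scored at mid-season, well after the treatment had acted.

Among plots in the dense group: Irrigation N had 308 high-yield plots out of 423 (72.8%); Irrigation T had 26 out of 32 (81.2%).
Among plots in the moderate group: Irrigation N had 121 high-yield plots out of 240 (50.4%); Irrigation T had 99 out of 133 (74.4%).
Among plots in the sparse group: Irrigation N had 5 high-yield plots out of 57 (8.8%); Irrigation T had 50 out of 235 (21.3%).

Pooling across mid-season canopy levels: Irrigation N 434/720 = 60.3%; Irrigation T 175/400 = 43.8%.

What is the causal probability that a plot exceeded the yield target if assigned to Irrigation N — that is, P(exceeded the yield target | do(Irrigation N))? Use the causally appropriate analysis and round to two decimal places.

0.60

Within every mid-season canopy level Irrigation T has the higher rate, yet pooled Irrigation N does — Simpson's reversal.
Because the irrigation influences mid-season canopy, mid-season canopy is a post-treatment mediator, not a confounder. Stratifying on it would bias the estimate; the causal effect is the crude pooled difference.
So P(outcome | do(Irrigation N)) is just the pooled rate for Irrigation N: 434/720 = 0.603.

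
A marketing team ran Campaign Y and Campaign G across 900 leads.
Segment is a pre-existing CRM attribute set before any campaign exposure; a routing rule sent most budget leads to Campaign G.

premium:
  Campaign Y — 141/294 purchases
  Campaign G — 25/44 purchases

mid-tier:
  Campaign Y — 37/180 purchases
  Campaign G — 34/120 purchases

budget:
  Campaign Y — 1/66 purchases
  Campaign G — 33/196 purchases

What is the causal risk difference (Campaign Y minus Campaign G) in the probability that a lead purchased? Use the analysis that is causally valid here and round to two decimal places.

The stratified and pooled comparisons disagree (Campaign G wins within each customer segment; Campaign Y wins overall), so the answer turns on the causal role of customer segment.
Here customer segment is a common cause — it drives both which campaign a case falls under and the outcome. The crude comparison mixes populations; the stratum-specific rates are the causally relevant ones.
Adjusting over the population distribution of customer segment: 0.376·(0.480−0.568) + 0.333·(0.206−0.283) + 0.291·(0.015−0.168) = -0.104.

-0.10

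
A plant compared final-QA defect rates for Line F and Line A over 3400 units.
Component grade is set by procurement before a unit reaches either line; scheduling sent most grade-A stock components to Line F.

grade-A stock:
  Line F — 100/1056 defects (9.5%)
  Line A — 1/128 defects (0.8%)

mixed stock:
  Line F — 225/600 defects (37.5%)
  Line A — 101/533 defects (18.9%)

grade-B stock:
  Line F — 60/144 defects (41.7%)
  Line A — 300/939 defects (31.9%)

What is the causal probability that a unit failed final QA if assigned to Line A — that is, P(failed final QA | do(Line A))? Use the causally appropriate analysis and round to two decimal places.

0.17

Within every component grade level Line A has the lower rate, yet pooled Line F does — Simpson's reversal.
Here component grade is a common cause — it drives both which line a case falls under and the outcome. The crude comparison mixes populations; the stratum-specific rates are the causally relevant ones.
Standardising Line A to the population component grade mix: 0.348·1/128 + 0.333·101/533 + 0.319·300/939 = 0.168.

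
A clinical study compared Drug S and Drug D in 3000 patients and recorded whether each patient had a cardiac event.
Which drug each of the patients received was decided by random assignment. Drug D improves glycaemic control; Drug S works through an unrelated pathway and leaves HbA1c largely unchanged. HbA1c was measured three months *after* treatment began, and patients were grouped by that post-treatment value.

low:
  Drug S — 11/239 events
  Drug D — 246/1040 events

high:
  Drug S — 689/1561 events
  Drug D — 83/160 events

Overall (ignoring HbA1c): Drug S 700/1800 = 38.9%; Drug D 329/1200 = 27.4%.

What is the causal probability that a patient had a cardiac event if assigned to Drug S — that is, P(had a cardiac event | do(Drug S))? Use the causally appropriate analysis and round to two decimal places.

0.39

Stratifying would compare drugs among patients the drugs themselves sorted into HbA1c groups — a form of selection on an intermediate. The unconditioned pooled rates give the total causal effect.
So P(outcome | do(Drug S)) is just the pooled rate for Drug S: 700/1800 = 0.389.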